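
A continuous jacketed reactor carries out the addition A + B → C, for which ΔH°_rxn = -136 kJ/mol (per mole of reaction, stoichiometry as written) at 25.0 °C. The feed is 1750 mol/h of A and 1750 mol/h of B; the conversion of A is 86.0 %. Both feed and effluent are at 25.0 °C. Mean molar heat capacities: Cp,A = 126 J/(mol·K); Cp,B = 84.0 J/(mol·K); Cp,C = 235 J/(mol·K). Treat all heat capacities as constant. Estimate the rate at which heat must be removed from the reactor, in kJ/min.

Q_out = 3410 kJ/min

Extent of reaction ξ = 0.860 × 1750 = 1505 mol/h
Reaction term: ξ·ΔH°_rxn = 1505 × -136 = -204680 kJ/h
Q = ΔH = -204680 kJ/h = -56.856 kW
Heat removed = 3411.3 kJ/min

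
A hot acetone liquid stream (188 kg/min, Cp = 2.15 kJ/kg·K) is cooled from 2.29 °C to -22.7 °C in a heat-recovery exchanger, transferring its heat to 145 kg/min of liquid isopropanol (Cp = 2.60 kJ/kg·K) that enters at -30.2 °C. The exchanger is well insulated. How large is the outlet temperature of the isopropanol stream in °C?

Heat released by hot stream: Q = 188 × 2.15 × (2.29 − -22.7) = 10101 kJ/min
Energy balance on cold side (adiabatic exchanger): Q = ṁ_c·Cp_c·(T_c,out − T_c,in)
T_c,out = -30.2 + 10101/(145 × 2.60) = -3.407 °C

T_c,out = -3.41 °C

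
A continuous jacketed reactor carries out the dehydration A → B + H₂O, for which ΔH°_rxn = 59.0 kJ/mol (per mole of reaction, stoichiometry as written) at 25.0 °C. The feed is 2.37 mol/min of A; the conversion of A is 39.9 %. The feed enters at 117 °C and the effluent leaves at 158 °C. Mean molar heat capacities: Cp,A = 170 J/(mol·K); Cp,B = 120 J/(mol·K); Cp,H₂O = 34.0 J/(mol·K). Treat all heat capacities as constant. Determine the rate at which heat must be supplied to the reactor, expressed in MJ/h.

Q_in = 4.22 MJ/h

Extent of reaction ξ = 0.399 × 2.37 = 0.94563 mol/min
Reaction term: ξ·ΔH°_rxn = 0.94563 × 59.0 = 55.792 kJ/min
Sensible, feed 117→25 °C: -37.067 kJ/min
Outlet flows (mol/min): A 1.4244, B 0.94563, H₂O 0.94563
Sensible, products 25→158 °C: 51.573 kJ/min
Q = ΔH = 70.299 kJ/min = 1.1716 kW
Heat supplied = 4.2179 MJ/h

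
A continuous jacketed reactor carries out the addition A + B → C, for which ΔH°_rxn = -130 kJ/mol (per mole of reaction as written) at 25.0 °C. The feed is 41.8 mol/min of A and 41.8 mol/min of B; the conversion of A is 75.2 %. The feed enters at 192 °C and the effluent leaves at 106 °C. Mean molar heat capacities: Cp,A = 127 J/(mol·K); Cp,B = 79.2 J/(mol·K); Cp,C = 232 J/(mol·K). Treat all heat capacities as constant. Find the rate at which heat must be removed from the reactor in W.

Q_out = 79400 W

Extent of reaction ξ = 0.752 × 41.8 = 31.434 mol/min
Reaction term: ξ·ΔH°_rxn = 31.434 × -130 = -4086.4 kJ/min
Sensible, feed 192→25 °C: -1439.4 kJ/min
Outlet flows (mol/min): A 10.366, B 10.366, C 31.434
Sensible, products 25→106 °C: 763.84 kJ/min
Q = ΔH = -4761.9 kJ/min = -79.365 kW
Heat removed = 79365 W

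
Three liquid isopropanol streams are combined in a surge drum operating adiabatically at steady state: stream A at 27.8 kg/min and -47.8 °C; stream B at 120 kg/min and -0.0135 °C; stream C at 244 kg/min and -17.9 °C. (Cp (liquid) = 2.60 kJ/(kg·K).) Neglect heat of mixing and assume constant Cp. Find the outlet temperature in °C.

Energy balance with Q = 0: Σ ṁᵢCp,ᵢ(T_out − Tᵢ) = 0
Σ ṁᵢCp,ᵢTᵢ = 27.8×2.60×-47.8 + 120×2.60×-0.0135 + 244×2.60×-17.9 = -14815
Σ ṁᵢCp,ᵢ = 27.8×2.60 + 120×2.60 + 244×2.60 = 1018.7
T_out = -14815 / 1018.7 = -14.543 °C

T_out = -14.5 °C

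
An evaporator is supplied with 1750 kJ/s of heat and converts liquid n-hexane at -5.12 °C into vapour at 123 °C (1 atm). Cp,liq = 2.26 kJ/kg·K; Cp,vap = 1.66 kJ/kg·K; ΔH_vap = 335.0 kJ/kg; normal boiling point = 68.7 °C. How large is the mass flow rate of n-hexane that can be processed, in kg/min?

Δh = 2.26×(68.7−-5.12) + 335.0 + 1.66×(123−68.7) = 591.97 kJ/kg
Q = 1750 kJ/s = 1750 kJ/s = 105000 kJ/min
ṁ = Q/Δh = 105000 / 591.97 = 177.37 kg/min

ṁ = 177 kg/min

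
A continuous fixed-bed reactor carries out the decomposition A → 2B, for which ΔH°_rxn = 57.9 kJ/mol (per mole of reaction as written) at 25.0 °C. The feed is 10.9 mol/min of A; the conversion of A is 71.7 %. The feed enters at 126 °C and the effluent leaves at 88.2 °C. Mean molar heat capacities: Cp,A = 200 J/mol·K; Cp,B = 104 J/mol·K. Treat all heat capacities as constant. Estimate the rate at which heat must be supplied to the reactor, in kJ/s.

Q_in = 6.23 kJ/s

Extent of reaction ξ = 0.717 × 10.9 = 7.8153 mol/min
Reaction term: ξ·ΔH°_rxn = 7.8153 × 57.9 = 452.51 kJ/min
Sensible, feed 126→25 °C: -220.18 kJ/min
Outlet flows (mol/min): A 3.0847, B 15.631
Sensible, products 25→88.2 °C: 141.73 kJ/min
Q = ΔH = 374.05 kJ/min = 6.2342 kW
Heat supplied = 6.2342 kJ/s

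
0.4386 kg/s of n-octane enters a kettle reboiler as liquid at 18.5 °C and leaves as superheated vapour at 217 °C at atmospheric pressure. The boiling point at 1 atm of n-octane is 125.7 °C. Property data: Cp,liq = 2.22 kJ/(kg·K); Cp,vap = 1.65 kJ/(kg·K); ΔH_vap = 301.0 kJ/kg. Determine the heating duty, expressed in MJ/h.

Q = 1090 MJ/h

liquid 18.5→125.7 °C: 237.98 kJ/kg
vaporisation at 125.7 °C: 301 kJ/kg
vapour 125.7→217 °C: 150.64 kJ/kg
Δh = 237.98 + 301 + 150.64 = 689.63 kJ/kg
Q = ṁ·Δh = 0.4386 kg/s × 689.63 kJ/kg = 302.47 kJ/s
|Q| = 302.47 kW = 1088.9 MJ/h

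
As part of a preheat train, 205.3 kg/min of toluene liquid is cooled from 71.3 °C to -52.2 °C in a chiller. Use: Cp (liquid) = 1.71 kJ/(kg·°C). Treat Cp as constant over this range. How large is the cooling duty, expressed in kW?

Q = ṁ·Cp·ΔT = 205.3 × 1.71 × (-52.2 − 71.3) = -43356 kJ/min
Converting: 43356 / 60 s = 722.6 kW

Q_c = 723 kW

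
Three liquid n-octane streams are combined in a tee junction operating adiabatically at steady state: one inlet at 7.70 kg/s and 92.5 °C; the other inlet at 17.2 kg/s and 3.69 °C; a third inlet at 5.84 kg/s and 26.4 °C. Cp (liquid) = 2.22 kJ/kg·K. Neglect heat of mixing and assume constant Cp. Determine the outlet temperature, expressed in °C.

Adiabatic, steady state ⇒ Σ ṁᵢCp,ᵢ(T_out − Tᵢ) = 0
T_out = Σ ṁᵢCp,ᵢTᵢ / Σ ṁᵢCp,ᵢ
      = 2064.4 / 68.243 = 30.25 °C

T_out = 30.3 °C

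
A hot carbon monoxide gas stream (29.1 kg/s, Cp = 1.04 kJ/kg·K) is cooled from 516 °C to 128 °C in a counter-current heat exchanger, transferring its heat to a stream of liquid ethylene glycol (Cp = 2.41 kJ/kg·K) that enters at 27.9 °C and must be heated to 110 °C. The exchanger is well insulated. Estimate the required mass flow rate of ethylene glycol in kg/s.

ṁ_c = 59.3 kg/s

Heat released by hot stream: Q = 29.1 × 1.04 × (516 − 128) = 11742 kJ/s
Energy balance on cold side (adiabatic exchanger): Q = ṁ_c·Cp_c·(T_c,out − T_c,in)
ṁ_c = 11742 / [2.41 × (110 − 27.9)] = 59.347 kg/s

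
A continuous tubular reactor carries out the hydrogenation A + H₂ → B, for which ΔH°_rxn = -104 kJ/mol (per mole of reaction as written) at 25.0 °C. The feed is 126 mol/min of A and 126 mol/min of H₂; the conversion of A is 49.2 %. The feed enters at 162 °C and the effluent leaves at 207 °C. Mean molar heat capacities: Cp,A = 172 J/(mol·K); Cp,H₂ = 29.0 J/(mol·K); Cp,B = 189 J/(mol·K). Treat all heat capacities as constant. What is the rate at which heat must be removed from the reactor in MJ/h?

Q_out = 327 MJ/h

Extent of reaction ξ = 0.492 × 126 = 61.992 mol/min
Reaction term: ξ·ΔH°_rxn = 61.992 × -104 = -6447.2 kJ/min
Sensible, feed 162→25 °C: -3469.7 kJ/min
Outlet flows (mol/min): A 64.008, H₂ 64.008, B 61.992
Sensible, products 25→207 °C: 4473.9 kJ/min
Q = ΔH = -5442.9 kJ/min = -90.715 kW
Heat removed = 326.57 MJ/h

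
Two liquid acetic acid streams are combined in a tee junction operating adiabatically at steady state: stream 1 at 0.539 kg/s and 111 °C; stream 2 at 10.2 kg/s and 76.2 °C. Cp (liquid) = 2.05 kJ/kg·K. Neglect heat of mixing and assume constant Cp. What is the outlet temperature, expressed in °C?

No heat crosses the boundary, so H_out = H_in.
T_out = Σ ṁᵢCp,ᵢTᵢ / Σ ṁᵢCp,ᵢ
      = 1716 / 22.015 = 77.947 °C

T_out = 77.9 °C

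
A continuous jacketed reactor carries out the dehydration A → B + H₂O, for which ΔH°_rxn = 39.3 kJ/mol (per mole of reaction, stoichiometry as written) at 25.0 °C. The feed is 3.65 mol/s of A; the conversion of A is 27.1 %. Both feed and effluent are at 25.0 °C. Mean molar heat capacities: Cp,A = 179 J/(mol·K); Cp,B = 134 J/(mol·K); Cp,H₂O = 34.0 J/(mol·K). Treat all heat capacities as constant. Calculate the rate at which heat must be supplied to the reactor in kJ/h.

Extent of reaction ξ = 0.271 × 3.65 = 0.98915 mol/s
Reaction term: ξ·ΔH°_rxn = 0.98915 × 39.3 = 38.874 kJ/s
Q = ΔH = 38.874 kJ/s = 38.874 kW
Heat supplied = 139940 kJ/h

Q_in = 140000 kJ/h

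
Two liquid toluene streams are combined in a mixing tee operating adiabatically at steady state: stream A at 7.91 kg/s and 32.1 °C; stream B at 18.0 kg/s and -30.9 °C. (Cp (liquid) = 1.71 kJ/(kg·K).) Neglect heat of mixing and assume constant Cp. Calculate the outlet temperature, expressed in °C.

T_out = -11.7 °C

No heat crosses the boundary, so H_out = H_in.
Σ ṁᵢCp,ᵢTᵢ = 7.91×1.71×32.1 + 18.0×1.71×-30.9 = -516.91
Σ ṁᵢCp,ᵢ = 7.91×1.71 + 18.0×1.71 = 44.306
T_out = -516.91 / 44.306 = -11.667 °C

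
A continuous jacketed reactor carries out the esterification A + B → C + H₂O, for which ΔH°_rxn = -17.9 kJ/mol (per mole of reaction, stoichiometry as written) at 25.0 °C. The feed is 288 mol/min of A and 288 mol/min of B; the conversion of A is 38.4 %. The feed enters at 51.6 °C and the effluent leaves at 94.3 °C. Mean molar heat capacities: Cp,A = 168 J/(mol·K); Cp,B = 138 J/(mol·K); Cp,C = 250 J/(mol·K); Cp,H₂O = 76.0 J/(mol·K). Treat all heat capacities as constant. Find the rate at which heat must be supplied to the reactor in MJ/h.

Q_in = 116 MJ/h

Extent of reaction ξ = 0.384 × 288 = 110.59 mol/min
Reaction term: ξ·ΔH°_rxn = 110.59 × -17.9 = -1979.6 kJ/min
Sensible, feed 51.6→25 °C: -2344.2 kJ/min
Outlet flows (mol/min): A 177.41, B 177.41, C 110.59, H₂O 110.59
Sensible, products 25→94.3 °C: 6260.6 kJ/min
Q = ΔH = 1936.7 kJ/min = 32.279 kW
Heat supplied = 116.2 MJ/h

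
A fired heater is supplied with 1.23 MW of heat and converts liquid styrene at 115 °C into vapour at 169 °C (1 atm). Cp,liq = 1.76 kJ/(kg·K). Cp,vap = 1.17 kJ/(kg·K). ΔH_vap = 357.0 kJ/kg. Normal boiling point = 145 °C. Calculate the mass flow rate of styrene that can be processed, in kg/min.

ṁ = 169 kg/min

Δh = 1.76×(145−115) + 357.0 + 1.17×(169−145) = 437.88 kJ/kg
Q = 1.23 MW = 1230 kJ/s = 73800 kJ/min
ṁ = Q/Δh = 73800 / 437.88 = 168.54 kg/min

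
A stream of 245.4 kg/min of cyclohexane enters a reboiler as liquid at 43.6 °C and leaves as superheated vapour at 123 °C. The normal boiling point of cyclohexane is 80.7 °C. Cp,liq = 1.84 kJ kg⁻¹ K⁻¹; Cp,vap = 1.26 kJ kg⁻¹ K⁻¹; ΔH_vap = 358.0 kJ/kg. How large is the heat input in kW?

liquid 43.6→80.7 °C: 68.264 kJ/kg
vaporisation at 80.7 °C: 358 kJ/kg
vapour 80.7→123 °C: 53.298 kJ/kg
Δh = 68.264 + 358 + 53.298 = 479.56 kJ/kg
Q = ṁ·Δh = 245.4 kg/min × 479.56 kJ/kg = 117680 kJ/min
|Q| = 1961.4 kW

Q = 1960 kW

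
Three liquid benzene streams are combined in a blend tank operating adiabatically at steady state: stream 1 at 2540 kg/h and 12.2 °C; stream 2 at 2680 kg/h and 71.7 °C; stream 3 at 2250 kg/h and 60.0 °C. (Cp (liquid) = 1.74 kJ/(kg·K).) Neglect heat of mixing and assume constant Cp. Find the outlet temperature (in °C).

T_out = 47.9 °C

No heat crosses the boundary, so H_out = H_in.
Σ ṁᵢCp,ᵢTᵢ = 2540×1.74×12.2 + 2680×1.74×71.7 + 2250×1.74×60.0 = 623170
Σ ṁᵢCp,ᵢ = 2540×1.74 + 2680×1.74 + 2250×1.74 = 12998
T_out = 623170 / 12998 = 47.944 °C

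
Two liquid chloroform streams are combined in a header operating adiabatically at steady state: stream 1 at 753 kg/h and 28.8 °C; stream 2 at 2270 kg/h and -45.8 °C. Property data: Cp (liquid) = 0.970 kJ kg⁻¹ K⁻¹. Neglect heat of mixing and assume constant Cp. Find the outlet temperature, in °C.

Energy balance with Q = 0: Σ ṁᵢCp,ᵢ(T_out − Tᵢ) = 0
Σ ṁᵢCp,ᵢTᵢ = 753×0.970×28.8 + 2270×0.970×-45.8 = -79811
Σ ṁᵢCp,ᵢ = 753×0.970 + 2270×0.970 = 2932.3
T_out = -79811 / 2932.3 = -27.218 °C

T_out = -27.2 °C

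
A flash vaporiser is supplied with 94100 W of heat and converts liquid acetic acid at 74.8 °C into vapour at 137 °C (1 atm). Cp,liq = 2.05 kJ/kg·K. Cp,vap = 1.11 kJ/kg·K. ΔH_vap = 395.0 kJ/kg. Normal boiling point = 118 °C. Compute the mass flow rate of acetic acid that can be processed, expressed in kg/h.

ṁ = 671 kg/h

Δh = 2.05×(118−74.8) + 395.0 + 1.11×(137−118) = 504.65 kJ/kg
Q = 94100 W = 94.1 kJ/s = 338760 kJ/h
ṁ = Q/Δh = 338760 / 504.65 = 671.28 kg/h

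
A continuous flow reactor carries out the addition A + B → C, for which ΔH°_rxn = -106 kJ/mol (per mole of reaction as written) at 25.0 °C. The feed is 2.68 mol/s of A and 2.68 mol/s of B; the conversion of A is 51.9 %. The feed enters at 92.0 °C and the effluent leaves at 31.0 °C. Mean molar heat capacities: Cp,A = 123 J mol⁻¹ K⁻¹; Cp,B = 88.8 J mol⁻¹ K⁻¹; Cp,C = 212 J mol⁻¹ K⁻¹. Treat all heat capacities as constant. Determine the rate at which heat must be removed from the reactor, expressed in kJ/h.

Q_out = 655000 kJ/h

Extent of reaction ξ = 0.519 × 2.68 = 1.3909 mol/s
Reaction term: ξ·ΔH°_rxn = 1.3909 × -106 = -147.44 kJ/s
Sensible, feed 92.0→25 °C: -38.031 kJ/s
Outlet flows (mol/s): A 1.2891, B 1.2891, C 1.3909
Sensible, products 25→31.0 °C: 3.4074 kJ/s
Q = ΔH = -182.06 kJ/s = -182.06 kW
Heat removed = 655420 kJ/h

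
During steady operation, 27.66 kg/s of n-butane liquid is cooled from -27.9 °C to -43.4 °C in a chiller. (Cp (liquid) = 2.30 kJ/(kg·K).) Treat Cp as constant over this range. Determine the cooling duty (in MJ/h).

Q_c = 3550 MJ/h

Q = ṁ·Cp·ΔT = 27.66 × 2.30 × (-43.4 − -27.9) = -986.08 kJ/s
Cooling duty = 3549.9 MJ/h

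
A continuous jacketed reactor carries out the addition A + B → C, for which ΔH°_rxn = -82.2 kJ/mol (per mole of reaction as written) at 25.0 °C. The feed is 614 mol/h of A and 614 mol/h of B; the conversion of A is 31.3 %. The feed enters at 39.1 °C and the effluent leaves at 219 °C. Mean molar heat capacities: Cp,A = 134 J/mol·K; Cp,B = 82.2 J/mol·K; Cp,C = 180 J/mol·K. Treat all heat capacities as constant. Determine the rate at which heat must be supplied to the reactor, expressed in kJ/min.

Extent of reaction ξ = 0.313 × 614 = 192.18 mol/h
Reaction term: ξ·ΔH°_rxn = 192.18 × -82.2 = -15797 kJ/h
Sensible, feed 39.1→25 °C: -1871.7 kJ/h
Outlet flows (mol/h): A 421.82, B 421.82, C 192.18
Sensible, products 25→219 °C: 24403 kJ/h
Q = ΔH = 6734.1 kJ/h = 1.8706 kW
Heat supplied = 112.24 kJ/min

Q_in = 112 kJ/min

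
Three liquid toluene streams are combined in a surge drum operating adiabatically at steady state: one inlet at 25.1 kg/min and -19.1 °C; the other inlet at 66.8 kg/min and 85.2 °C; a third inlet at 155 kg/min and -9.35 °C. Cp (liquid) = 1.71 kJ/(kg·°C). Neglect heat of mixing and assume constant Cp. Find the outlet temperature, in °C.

Energy balance with Q = 0: Σ ṁᵢCp,ᵢ(T_out − Tᵢ) = 0
Σ ṁᵢCp,ᵢTᵢ = 25.1×1.71×-19.1 + 66.8×1.71×85.2 + 155×1.71×-9.35 = 6434.2
Σ ṁᵢCp,ᵢ = 25.1×1.71 + 66.8×1.71 + 155×1.71 = 422.2
T_out = 6434.2 / 422.2 = 15.24 °C

T_out = 15.2 °C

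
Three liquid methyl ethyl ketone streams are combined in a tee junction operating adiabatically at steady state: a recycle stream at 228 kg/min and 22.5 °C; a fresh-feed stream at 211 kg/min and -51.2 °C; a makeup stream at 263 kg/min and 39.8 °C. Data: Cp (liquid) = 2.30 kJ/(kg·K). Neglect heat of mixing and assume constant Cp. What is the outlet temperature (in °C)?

Adiabatic, steady state ⇒ Σ ṁᵢCp,ᵢ(T_out − Tᵢ) = 0
T_out = Σ ṁᵢCp,ᵢTᵢ / Σ ṁᵢCp,ᵢ
      = 11027 / 1614.6 = 6.8293 °C

T_out = 6.83 °C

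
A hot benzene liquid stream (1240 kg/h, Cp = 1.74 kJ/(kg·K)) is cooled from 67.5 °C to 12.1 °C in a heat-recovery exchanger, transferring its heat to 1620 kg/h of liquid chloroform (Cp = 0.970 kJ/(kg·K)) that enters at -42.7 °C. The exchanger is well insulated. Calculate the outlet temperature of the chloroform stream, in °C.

T_c,out = 33.4 °C

Heat released by hot stream: Q = 1240 × 1.74 × (67.5 − 12.1) = 119530 kJ/h
Energy balance on cold side (adiabatic exchanger): Q = ṁ_c·Cp_c·(T_c,out − T_c,in)
T_c,out = -42.7 + 119530/(1620 × 0.970) = 33.367 °C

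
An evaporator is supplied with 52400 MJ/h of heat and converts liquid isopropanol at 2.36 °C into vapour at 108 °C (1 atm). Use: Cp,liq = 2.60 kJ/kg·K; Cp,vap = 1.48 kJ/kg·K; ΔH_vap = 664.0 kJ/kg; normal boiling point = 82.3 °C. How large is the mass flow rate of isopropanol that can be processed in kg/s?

Δh = 2.60×(82.3−2.36) + 664.0 + 1.48×(108−82.3) = 909.88 kJ/kg
Q = 52400 MJ/h = 14556 kJ/s = 14556 kJ/s
ṁ = Q/Δh = 14556 / 909.88 = 15.997 kg/s

ṁ = 16.0 kg/s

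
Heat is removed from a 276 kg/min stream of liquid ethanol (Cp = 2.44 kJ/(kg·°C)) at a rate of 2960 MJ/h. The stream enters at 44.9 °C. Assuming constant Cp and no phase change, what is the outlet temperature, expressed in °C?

T_out = -28.4 °C

Q = 2960 MJ/h = 49333 kJ/min
ΔT = Q/(ṁ·Cp) = 49333/(276×2.44) = 73.256 K
T_out = 44.9 − 73.256 = -28.356 °C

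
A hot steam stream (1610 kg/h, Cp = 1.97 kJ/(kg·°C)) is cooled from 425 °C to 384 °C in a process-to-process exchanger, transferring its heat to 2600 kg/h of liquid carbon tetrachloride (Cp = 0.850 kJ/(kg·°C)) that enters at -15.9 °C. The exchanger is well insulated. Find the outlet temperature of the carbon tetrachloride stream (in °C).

Heat released by hot stream: Q = 1610 × 1.97 × (425 − 384) = 130040 kJ/h
Energy balance on cold side (adiabatic exchanger): Q = ṁ_c·Cp_c·(T_c,out − T_c,in)
T_c,out = -15.9 + 130040/(2600 × 0.850) = 42.941 °C

T_c,out = 42.9 °C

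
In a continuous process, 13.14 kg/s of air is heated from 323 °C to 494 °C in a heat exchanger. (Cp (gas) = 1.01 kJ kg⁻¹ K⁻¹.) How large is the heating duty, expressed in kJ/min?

Q = 136000 kJ/min

Q = ṁ·Cp·ΔT = 13.14 × 1.01 × (494 − 323) = 2269.4 kJ/s
Heating duty = 136160 kJ/min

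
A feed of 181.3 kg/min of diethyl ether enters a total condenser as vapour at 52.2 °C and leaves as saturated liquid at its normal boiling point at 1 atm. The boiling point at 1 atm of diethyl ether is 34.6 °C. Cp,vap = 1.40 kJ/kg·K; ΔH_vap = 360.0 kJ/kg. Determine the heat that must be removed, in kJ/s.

vapour 52.2→34.6 °C: -24.64 kJ/kg
condensation at 34.6 °C: -360 kJ/kg
Δh = -24.64 + -360 = -384.64 kJ/kg
Q = ṁ·Δh = 181.3 kg/min × -384.64 kJ/kg = -69735 kJ/min
|Q| = 1162.3 kW

Q_c = 1160 kJ/s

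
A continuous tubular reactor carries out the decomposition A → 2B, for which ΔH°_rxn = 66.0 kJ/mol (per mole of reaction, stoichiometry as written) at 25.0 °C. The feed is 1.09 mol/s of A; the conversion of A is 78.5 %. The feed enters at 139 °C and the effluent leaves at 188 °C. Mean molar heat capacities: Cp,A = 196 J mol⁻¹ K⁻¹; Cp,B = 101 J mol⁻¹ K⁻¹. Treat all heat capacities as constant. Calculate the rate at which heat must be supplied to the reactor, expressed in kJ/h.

Extent of reaction ξ = 0.785 × 1.09 = 0.85565 mol/s
Reaction term: ξ·ΔH°_rxn = 0.85565 × 66.0 = 56.473 kJ/s
Sensible, feed 139→25 °C: -24.355 kJ/s
Outlet flows (mol/s): A 0.23435, B 1.7113
Sensible, products 25→188 °C: 35.66 kJ/s
Q = ΔH = 67.778 kJ/s = 67.778 kW
Heat supplied = 244000 kJ/h

Q_in = 244000 kJ/h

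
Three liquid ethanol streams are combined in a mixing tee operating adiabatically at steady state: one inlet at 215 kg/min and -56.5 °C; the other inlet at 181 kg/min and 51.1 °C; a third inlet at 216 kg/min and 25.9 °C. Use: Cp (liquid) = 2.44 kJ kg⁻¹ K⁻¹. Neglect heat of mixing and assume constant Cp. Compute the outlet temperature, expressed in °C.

T_out = 4.41 °C

Adiabatic, steady state ⇒ Σ ṁᵢCp,ᵢ(T_out − Tᵢ) = 0
T_out = Σ ṁᵢCp,ᵢTᵢ / Σ ṁᵢCp,ᵢ
      = 6578.2 / 1493.3 = 4.4052 °C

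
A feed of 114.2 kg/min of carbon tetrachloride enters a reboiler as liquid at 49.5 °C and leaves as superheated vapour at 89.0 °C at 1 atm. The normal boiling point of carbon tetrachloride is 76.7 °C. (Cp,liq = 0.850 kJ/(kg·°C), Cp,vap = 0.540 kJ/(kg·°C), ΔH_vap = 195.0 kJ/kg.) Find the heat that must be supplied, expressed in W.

Q = 428000 W

liquid 49.5→76.7 °C: 23.12 kJ/kg
vaporisation at 76.7 °C: 195 kJ/kg
vapour 76.7→89.0 °C: 6.642 kJ/kg
Δh = 23.12 + 195 + 6.642 = 224.76 kJ/kg
Q = ṁ·Δh = 114.2 kg/min × 224.76 kJ/kg = 25668 kJ/min
|Q| = 427.8 kW = 427800 W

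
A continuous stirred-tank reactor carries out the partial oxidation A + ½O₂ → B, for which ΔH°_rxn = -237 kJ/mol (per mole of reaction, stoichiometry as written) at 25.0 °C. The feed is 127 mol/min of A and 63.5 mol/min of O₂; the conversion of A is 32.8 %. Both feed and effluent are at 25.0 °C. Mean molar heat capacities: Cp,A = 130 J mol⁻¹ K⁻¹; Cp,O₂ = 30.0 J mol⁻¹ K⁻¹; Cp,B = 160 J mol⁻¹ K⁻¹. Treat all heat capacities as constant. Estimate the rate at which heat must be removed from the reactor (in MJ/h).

Extent of reaction ξ = 0.328 × 127 = 41.656 mol/min
Reaction term: ξ·ΔH°_rxn = 41.656 × -237 = -9872.5 kJ/min
Q = ΔH = -9872.5 kJ/min = -164.54 kW
Heat removed = 592.35 MJ/h

Q_out = 592 MJ/h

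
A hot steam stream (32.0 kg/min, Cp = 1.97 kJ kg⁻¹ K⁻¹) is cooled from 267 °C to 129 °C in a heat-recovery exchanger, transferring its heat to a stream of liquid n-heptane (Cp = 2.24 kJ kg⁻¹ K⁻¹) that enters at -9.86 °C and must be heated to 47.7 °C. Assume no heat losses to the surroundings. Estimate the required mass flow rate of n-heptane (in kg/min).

ṁ_c = 67.5 kg/min

Heat released by hot stream: Q = 32.0 × 1.97 × (267 − 129) = 8699.5 kJ/min
Energy balance on cold side (adiabatic exchanger): Q = ṁ_c·Cp_c·(T_c,out − T_c,in)
ṁ_c = 8699.5 / [2.24 × (47.7 − -9.86)] = 67.472 kg/min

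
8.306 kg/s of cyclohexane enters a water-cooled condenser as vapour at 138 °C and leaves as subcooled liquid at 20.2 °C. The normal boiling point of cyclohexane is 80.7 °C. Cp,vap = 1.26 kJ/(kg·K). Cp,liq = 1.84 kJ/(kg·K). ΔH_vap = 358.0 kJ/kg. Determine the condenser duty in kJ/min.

vapour 138→80.7 °C: -72.198 kJ/kg
condensation at 80.7 °C: -358 kJ/kg
liquid 80.7→20.2 °C: -111.32 kJ/kg
Δh = -72.198 + -358 + -111.32 = -541.52 kJ/kg
Q = ṁ·Δh = 8.306 kg/s × -541.52 kJ/kg = -4497.8 kJ/s
|Q| = 4497.8 kW = 269870 kJ/min

Q_c = 270000 kJ/min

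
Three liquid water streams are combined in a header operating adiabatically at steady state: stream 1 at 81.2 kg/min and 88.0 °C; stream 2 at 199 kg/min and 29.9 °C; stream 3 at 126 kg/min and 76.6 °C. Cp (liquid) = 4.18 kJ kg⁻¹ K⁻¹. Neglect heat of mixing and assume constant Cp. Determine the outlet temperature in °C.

T_out = 56.0 °C

Energy balance with Q = 0: Σ ṁᵢCp,ᵢ(T_out − Tᵢ) = 0
Σ ṁᵢCp,ᵢTᵢ = 81.2×4.18×88.0 + 199×4.18×29.9 + 126×4.18×76.6 = 95084
Σ ṁᵢCp,ᵢ = 81.2×4.18 + 199×4.18 + 126×4.18 = 1697.9
T_out = 95084 / 1697.9 = 56 °C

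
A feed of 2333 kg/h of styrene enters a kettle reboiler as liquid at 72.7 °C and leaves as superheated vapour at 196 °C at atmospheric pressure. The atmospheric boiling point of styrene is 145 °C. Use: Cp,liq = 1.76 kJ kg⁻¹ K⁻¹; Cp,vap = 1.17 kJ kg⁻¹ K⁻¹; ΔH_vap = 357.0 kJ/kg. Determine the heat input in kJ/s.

Q = 352 kJ/s

liquid 72.7→145 °C: 127.25 kJ/kg
vaporisation at 145 °C: 357 kJ/kg
vapour 145→196 °C: 59.67 kJ/kg
Δh = 127.25 + 357 + 59.67 = 543.92 kJ/kg
Q = ṁ·Δh = 2333 kg/h × 543.92 kJ/kg = 1.269e+06 kJ/h
|Q| = 352.49 kW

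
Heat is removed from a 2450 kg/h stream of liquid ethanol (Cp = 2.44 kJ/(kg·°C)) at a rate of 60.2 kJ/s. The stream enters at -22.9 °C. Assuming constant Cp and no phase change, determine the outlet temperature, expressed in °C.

Q = 60.2 kJ/s = 216720 kJ/h
ΔT = Q/(ṁ·Cp) = 216720/(2450×2.44) = 36.253 K
T_out = -22.9 − 36.253 = -59.153 °C

T_out = -59.2 °C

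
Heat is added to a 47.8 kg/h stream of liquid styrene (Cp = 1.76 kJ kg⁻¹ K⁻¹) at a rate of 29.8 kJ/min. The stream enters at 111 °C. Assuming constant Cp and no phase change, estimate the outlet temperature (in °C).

Q = 29.8 kJ/min = 1788 kJ/h
ΔT = Q/(ṁ·Cp) = 1788/(47.8×1.76) = 21.253 K
T_out = 111 + 21.253 = 132.25 °C

T_out = 132 °C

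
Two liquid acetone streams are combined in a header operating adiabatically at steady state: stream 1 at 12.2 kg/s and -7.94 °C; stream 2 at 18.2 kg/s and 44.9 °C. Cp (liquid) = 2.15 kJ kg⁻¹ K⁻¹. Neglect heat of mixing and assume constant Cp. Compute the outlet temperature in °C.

T_out = 23.7 °C

No heat crosses the boundary, so H_out = H_in.
Σ ṁᵢCp,ᵢTᵢ = 12.2×2.15×-7.94 + 18.2×2.15×44.9 = 1548.7
Σ ṁᵢCp,ᵢ = 12.2×2.15 + 18.2×2.15 = 65.36
T_out = 1548.7 / 65.36 = 23.694 °C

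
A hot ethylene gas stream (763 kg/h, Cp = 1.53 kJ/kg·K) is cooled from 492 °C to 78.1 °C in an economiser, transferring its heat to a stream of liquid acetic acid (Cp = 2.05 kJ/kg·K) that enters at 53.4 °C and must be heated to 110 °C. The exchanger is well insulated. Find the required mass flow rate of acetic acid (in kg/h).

Heat released by hot stream: Q = 763 × 1.53 × (492 − 78.1) = 483180 kJ/h
Energy balance on cold side (adiabatic exchanger): Q = ṁ_c·Cp_c·(T_c,out − T_c,in)
ṁ_c = 483180 / [2.05 × (110 − 53.4)] = 4164.3 kg/h

ṁ_c = 4160 kg/h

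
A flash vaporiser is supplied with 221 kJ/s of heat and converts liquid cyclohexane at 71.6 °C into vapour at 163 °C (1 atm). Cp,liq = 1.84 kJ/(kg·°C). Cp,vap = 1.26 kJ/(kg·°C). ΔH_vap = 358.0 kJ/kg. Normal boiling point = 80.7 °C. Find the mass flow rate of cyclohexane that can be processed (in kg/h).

ṁ = 1660 kg/h

Δh = 1.84×(80.7−71.6) + 358.0 + 1.26×(163−80.7) = 478.44 kJ/kg
Q = 221 kJ/s = 221 kJ/s = 795600 kJ/h
ṁ = Q/Δh = 795600 / 478.44 = 1662.9 kg/h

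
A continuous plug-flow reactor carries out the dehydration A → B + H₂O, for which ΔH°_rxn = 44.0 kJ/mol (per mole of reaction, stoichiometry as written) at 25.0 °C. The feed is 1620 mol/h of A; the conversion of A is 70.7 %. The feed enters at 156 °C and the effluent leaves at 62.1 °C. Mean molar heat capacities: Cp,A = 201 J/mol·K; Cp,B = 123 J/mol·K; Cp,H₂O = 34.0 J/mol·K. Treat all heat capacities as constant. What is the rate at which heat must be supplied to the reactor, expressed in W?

Q_in = 4990 W

Extent of reaction ξ = 0.707 × 1620 = 1145.3 mol/h
Reaction term: ξ·ΔH°_rxn = 1145.3 × 44.0 = 50395 kJ/h
Sensible, feed 156→25 °C: -42656 kJ/h
Outlet flows (mol/h): A 474.66, B 1145.3, H₂O 1145.3
Sensible, products 25→62.1 °C: 10211 kJ/h
Q = ΔH = 17950 kJ/h = 4.986 kW
Heat supplied = 4986 W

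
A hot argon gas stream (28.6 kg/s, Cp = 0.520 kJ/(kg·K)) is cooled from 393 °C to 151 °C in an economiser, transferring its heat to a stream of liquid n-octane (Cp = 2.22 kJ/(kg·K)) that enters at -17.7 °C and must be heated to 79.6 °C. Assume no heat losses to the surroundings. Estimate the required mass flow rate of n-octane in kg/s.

Heat released by hot stream: Q = 28.6 × 0.520 × (393 − 151) = 3599 kJ/s
Energy balance on cold side (adiabatic exchanger): Q = ṁ_c·Cp_c·(T_c,out − T_c,in)
ṁ_c = 3599 / [2.22 × (79.6 − -17.7)] = 16.662 kg/s

ṁ_c = 16.7 kg/s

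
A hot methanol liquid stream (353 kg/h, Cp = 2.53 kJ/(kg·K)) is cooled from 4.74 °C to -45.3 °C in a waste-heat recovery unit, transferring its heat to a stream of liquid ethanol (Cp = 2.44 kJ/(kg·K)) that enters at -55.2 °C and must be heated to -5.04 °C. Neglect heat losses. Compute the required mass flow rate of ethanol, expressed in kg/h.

ṁ_c = 365 kg/h

Heat released by hot stream: Q = 353 × 2.53 × (4.74 − -45.3) = 44690 kJ/h
Energy balance on cold side (adiabatic exchanger): Q = ṁ_c·Cp_c·(T_c,out − T_c,in)
ṁ_c = 44690 / [2.44 × (-5.04 − -55.2)] = 365.14 kg/h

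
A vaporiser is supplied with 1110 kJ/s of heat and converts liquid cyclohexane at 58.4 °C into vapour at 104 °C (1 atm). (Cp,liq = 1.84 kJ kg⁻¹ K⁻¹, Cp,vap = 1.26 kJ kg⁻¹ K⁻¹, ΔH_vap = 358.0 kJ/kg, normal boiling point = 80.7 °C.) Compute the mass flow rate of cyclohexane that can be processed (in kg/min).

Δh = 1.84×(80.7−58.4) + 358.0 + 1.26×(104−80.7) = 428.39 kJ/kg
Q = 1110 kJ/s = 1110 kJ/s = 66600 kJ/min
ṁ = Q/Δh = 66600 / 428.39 = 155.47 kg/min

ṁ = 155 kg/min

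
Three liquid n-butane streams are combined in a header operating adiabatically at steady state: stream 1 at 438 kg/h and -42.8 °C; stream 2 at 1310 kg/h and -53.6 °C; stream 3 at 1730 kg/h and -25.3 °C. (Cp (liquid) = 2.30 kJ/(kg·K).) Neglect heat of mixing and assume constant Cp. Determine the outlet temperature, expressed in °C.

No heat crosses the boundary, so H_out = H_in.
T_out = Σ ṁᵢCp,ᵢTᵢ / Σ ṁᵢCp,ᵢ
      = -305280 / 7999.4 = -38.163 °C

T_out = -38.2 °C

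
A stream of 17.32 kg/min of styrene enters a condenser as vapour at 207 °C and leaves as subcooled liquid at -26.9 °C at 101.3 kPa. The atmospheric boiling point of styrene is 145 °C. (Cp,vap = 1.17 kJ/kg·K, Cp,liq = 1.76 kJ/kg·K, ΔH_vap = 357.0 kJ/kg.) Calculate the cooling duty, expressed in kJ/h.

vapour 207→145 °C: -72.54 kJ/kg
condensation at 145 °C: -357 kJ/kg
liquid 145→-26.9 °C: -302.54 kJ/kg
Δh = -72.54 + -357 + -302.54 = -732.08 kJ/kg
Q = ṁ·Δh = 17.32 kg/min × -732.08 kJ/kg = -12680 kJ/min
|Q| = 211.33 kW = 760780 kJ/h

Q_c = 761000 kJ/h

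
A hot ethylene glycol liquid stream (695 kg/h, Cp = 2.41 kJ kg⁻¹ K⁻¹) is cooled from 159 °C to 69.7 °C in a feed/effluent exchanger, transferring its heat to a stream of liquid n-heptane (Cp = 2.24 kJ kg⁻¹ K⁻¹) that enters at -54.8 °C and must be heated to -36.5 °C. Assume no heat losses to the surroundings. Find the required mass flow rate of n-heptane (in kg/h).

Heat released by hot stream: Q = 695 × 2.41 × (159 − 69.7) = 149570 kJ/h
Energy balance on cold side (adiabatic exchanger): Q = ṁ_c·Cp_c·(T_c,out − T_c,in)
ṁ_c = 149570 / [2.24 × (-36.5 − -54.8)] = 3648.8 kg/h

ṁ_c = 3650 kg/h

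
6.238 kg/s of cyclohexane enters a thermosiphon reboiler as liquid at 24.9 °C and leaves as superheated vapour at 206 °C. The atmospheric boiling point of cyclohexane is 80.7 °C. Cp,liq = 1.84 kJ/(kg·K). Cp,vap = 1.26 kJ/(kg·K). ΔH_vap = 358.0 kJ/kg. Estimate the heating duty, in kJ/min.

Q = 232000 kJ/min

liquid 24.9→80.7 °C: 102.67 kJ/kg
vaporisation at 80.7 °C: 358 kJ/kg
vapour 80.7→206 °C: 157.88 kJ/kg
Δh = 102.67 + 358 + 157.88 = 618.55 kJ/kg
Q = ṁ·Δh = 6.238 kg/s × 618.55 kJ/kg = 3858.5 kJ/s
|Q| = 3858.5 kW = 231510 kJ/min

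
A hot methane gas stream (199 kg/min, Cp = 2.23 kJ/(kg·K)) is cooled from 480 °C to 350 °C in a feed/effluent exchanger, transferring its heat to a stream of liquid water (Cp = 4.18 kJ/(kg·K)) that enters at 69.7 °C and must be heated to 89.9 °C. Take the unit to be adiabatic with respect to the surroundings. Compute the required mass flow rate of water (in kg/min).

Heat released by hot stream: Q = 199 × 2.23 × (480 − 350) = 57690 kJ/min
Energy balance on cold side (adiabatic exchanger): Q = ṁ_c·Cp_c·(T_c,out − T_c,in)
ṁ_c = 57690 / [4.18 × (89.9 − 69.7)] = 683.24 kg/min

ṁ_c = 683 kg/min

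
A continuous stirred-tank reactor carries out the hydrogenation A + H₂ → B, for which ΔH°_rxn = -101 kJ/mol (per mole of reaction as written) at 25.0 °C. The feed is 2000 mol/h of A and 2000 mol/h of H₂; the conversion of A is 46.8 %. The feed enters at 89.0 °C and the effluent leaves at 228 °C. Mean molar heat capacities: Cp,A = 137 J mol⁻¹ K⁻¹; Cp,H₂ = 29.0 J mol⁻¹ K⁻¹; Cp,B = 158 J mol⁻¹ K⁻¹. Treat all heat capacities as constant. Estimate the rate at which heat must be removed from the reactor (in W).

Q_out = 13900 W

Extent of reaction ξ = 0.468 × 2000 = 936 mol/h
Reaction term: ξ·ΔH°_rxn = 936 × -101 = -94536 kJ/h
Sensible, feed 89.0→25 °C: -21248 kJ/h
Outlet flows (mol/h): A 1064, H₂ 1064, B 936
Sensible, products 25→228 °C: 65876 kJ/h
Q = ΔH = -49908 kJ/h = -13.863 kW
Heat removed = 13863 W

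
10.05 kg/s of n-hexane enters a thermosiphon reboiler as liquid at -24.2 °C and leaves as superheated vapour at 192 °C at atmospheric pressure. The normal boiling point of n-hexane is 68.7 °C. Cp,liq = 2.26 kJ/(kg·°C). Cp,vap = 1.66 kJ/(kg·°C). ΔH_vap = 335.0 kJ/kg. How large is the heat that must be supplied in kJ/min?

Q = 452000 kJ/min

liquid -24.2→68.7 °C: 209.95 kJ/kg
vaporisation at 68.7 °C: 335 kJ/kg
vapour 68.7→192 °C: 204.68 kJ/kg
Δh = 209.95 + 335 + 204.68 = 749.63 kJ/kg
Q = ṁ·Δh = 10.05 kg/s × 749.63 kJ/kg = 7533.8 kJ/s
|Q| = 7533.8 kW = 452030 kJ/min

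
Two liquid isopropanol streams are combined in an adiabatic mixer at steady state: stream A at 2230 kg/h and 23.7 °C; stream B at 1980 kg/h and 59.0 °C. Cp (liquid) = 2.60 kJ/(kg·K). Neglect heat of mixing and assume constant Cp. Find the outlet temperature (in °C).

Energy balance with Q = 0: Σ ṁᵢCp,ᵢ(T_out − Tᵢ) = 0
T_out = Σ ṁᵢCp,ᵢTᵢ / Σ ṁᵢCp,ᵢ
      = 441140 / 10946 = 40.302 °C

T_out = 40.3 °C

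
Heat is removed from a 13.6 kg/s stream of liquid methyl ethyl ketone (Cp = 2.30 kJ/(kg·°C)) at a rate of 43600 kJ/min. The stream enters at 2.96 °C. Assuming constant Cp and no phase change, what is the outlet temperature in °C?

Q = 43600 kJ/min = 726.67 kJ/s
ΔT = Q/(ṁ·Cp) = 726.67/(13.6×2.30) = 23.231 K
T_out = 2.96 − 23.231 = -20.271 °C

T_out = -20.3 °C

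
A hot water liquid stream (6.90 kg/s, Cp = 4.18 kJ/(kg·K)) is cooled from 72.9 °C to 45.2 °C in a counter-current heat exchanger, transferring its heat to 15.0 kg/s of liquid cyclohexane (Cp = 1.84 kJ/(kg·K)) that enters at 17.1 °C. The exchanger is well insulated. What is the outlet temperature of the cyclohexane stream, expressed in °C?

Heat released by hot stream: Q = 6.90 × 4.18 × (72.9 − 45.2) = 798.92 kJ/s
Energy balance on cold side (adiabatic exchanger): Q = ṁ_c·Cp_c·(T_c,out − T_c,in)
T_c,out = 17.1 + 798.92/(15.0 × 1.84) = 46.047 °C

T_c,out = 46.0 °C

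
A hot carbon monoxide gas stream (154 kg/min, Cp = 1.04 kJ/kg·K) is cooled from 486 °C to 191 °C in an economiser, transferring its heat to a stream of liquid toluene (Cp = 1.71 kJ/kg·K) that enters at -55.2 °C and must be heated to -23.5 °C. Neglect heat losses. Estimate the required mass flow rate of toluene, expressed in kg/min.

ṁ_c = 872 kg/min

Heat released by hot stream: Q = 154 × 1.04 × (486 − 191) = 47247 kJ/min
Energy balance on cold side (adiabatic exchanger): Q = ṁ_c·Cp_c·(T_c,out − T_c,in)
ṁ_c = 47247 / [1.71 × (-23.5 − -55.2)] = 871.61 kg/min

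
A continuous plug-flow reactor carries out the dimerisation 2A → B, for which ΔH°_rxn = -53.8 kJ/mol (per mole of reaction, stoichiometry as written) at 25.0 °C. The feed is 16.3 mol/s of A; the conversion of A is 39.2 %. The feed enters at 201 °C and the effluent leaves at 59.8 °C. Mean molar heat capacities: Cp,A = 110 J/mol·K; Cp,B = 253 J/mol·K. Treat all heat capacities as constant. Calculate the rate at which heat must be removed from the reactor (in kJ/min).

Extent of reaction ξ = 0.392 × 16.3 / 2 = 3.1948 mol/s
Reaction term: ξ·ΔH°_rxn = 3.1948 × -53.8 = -171.88 kJ/s
Sensible, feed 201→25 °C: -315.57 kJ/s
Outlet flows (mol/s): A 9.9104, B 3.1948
Sensible, products 25→59.8 °C: 66.065 kJ/s
Q = ΔH = -421.38 kJ/s = -421.38 kW
Heat removed = 25283 kJ/min

Q_out = 25300 kJ/min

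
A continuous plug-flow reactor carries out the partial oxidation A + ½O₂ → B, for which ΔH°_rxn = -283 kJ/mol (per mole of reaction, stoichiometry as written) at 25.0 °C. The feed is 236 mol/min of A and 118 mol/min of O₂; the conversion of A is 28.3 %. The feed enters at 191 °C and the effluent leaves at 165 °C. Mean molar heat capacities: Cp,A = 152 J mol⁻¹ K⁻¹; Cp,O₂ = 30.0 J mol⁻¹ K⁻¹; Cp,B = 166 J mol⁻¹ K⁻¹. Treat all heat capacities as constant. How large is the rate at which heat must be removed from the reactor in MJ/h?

Q_out = 1200 MJ/h

Extent of reaction ξ = 0.283 × 236 = 66.788 mol/min
Reaction term: ξ·ΔH°_rxn = 66.788 × -283 = -18901 kJ/min
Sensible, feed 191→25 °C: -6542.4 kJ/min
Outlet flows (mol/min): A 169.21, O₂ 84.606, B 66.788
Sensible, products 25→165 °C: 5508.3 kJ/min
Q = ΔH = -19935 kJ/min = -332.25 kW
Heat removed = 1196.1 MJ/h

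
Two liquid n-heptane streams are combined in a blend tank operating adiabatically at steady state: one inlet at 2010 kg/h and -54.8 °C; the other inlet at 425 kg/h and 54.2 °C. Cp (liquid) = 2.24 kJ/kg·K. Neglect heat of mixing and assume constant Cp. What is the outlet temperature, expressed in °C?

No heat crosses the boundary, so H_out = H_in.
Σ ṁᵢCp,ᵢTᵢ = 2010×2.24×-54.8 + 425×2.24×54.2 = -195130
Σ ṁᵢCp,ᵢ = 2010×2.24 + 425×2.24 = 5454.4
T_out = -195130 / 5454.4 = -35.775 °C

T_out = -35.8 °C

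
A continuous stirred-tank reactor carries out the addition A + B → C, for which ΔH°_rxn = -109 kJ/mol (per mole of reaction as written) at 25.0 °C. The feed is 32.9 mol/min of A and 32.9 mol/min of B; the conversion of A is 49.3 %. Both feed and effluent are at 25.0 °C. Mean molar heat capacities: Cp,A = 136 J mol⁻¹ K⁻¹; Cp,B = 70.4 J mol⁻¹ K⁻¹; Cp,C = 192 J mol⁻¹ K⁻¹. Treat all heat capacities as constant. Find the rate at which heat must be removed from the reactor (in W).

Q_out = 29500 W

Extent of reaction ξ = 0.493 × 32.9 = 16.22 mol/min
Reaction term: ξ·ΔH°_rxn = 16.22 × -109 = -1767.9 kJ/min
Q = ΔH = -1767.9 kJ/min = -29.466 kW
Heat removed = 29466 W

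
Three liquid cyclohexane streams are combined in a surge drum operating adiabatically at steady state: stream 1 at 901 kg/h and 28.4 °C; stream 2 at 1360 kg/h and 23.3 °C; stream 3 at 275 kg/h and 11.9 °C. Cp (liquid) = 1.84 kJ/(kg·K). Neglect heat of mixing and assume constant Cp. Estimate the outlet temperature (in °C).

Adiabatic, steady state ⇒ Σ ṁᵢCp,ᵢ(T_out − Tᵢ) = 0
Σ ṁᵢCp,ᵢTᵢ = 901×1.84×28.4 + 1360×1.84×23.3 + 275×1.84×11.9 = 111410
Σ ṁᵢCp,ᵢ = 901×1.84 + 1360×1.84 + 275×1.84 = 4666.2
T_out = 111410 / 4666.2 = 23.876 °C

T_out = 23.9 °C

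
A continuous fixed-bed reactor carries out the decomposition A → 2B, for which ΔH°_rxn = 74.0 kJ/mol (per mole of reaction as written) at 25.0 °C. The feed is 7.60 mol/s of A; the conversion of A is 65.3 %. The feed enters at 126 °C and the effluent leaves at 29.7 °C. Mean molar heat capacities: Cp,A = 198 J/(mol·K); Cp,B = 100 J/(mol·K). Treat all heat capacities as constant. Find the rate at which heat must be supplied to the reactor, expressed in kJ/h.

Extent of reaction ξ = 0.653 × 7.60 = 4.9628 mol/s
Reaction term: ξ·ΔH°_rxn = 4.9628 × 74.0 = 367.25 kJ/s
Sensible, feed 126→25 °C: -151.98 kJ/s
Outlet flows (mol/s): A 2.6372, B 9.9256
Sensible, products 25→29.7 °C: 7.1192 kJ/s
Q = ΔH = 222.38 kJ/s = 222.38 kW
Heat supplied = 800570 kJ/h

Q_in = 801000 kJ/h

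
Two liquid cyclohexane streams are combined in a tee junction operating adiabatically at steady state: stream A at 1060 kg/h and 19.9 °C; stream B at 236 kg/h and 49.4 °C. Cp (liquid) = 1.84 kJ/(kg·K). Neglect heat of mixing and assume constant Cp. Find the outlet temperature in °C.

No heat crosses the boundary, so H_out = H_in.
Σ ṁᵢCp,ᵢTᵢ = 1060×1.84×19.9 + 236×1.84×49.4 = 60264
Σ ṁᵢCp,ᵢ = 1060×1.84 + 236×1.84 = 2384.6
T_out = 60264 / 2384.6 = 25.272 °C

T_out = 25.3 °C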